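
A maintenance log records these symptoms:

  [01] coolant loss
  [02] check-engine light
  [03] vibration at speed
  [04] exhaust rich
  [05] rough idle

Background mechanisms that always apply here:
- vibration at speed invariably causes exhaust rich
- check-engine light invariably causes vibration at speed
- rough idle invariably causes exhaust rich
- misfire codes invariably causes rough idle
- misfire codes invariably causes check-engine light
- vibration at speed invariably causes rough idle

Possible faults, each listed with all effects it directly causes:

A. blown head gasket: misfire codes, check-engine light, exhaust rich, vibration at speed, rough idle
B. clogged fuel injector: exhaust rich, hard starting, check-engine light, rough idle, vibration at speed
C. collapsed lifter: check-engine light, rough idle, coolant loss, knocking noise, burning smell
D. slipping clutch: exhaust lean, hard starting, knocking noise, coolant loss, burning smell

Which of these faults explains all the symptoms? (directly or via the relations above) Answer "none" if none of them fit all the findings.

C

Testing each hypothesis:
(A) blown head gasket — coolant loss miss; check-engine light match; vibration at speed match; exhaust rich match; rough idle match
(B) clogged fuel injector — does not account for coolant loss
(C) collapsed lifter — accounts for every observation (vibration at speed via check-engine light → vibration at speed)
(D) slipping clutch — fails on check-engine light, vibration at speed, exhaust rich, rough idle (predicts exhaust lean, not exhaust rich)
Only (C) is consistent with every observation.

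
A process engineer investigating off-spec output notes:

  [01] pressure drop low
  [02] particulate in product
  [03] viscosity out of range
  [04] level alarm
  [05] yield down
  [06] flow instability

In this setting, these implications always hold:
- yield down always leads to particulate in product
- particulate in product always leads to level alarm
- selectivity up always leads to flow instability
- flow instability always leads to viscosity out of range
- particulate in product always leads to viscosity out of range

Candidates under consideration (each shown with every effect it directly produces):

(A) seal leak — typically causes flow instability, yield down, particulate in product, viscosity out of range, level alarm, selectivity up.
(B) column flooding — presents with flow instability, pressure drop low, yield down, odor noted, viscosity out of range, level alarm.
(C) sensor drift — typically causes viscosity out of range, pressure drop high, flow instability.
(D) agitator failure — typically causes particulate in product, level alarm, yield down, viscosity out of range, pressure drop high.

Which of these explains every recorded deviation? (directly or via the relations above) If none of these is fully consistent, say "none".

B

Testing each hypothesis:
(A) seal leak — does not account for pressure drop low
(B) column flooding — pressure drop low +; particulate in product + (through yield down → particulate in product); viscosity out of range +; level alarm +; yield down +; flow instability +
(C) sensor drift — pressure drop low -; particulate in product -; viscosity out of range +; level alarm -; yield down -; flow instability +
(D) agitator failure — pressure drop low -; particulate in product +; viscosity out of range +; level alarm +; yield down +; flow instability -
(B) is the only candidate with no mismatches.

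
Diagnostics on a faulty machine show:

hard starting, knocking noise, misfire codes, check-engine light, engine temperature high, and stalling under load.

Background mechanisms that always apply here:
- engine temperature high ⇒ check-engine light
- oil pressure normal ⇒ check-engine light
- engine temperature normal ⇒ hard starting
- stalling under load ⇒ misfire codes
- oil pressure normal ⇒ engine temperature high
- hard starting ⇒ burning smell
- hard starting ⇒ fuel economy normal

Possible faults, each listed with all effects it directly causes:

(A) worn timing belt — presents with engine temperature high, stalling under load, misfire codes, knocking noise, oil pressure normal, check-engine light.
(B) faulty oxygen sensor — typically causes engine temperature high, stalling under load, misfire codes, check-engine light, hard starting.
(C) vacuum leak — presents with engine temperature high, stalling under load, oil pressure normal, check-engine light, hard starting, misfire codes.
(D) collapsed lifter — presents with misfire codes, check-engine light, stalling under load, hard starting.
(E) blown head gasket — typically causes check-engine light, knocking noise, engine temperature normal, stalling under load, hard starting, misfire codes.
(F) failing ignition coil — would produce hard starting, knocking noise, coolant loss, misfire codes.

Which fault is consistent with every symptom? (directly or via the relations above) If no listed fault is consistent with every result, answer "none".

none

Testing each hypothesis:
(A) worn timing belt — does not account for hard starting
(B) faulty oxygen sensor — hard starting +; knocking noise -; misfire codes +; check-engine light +; engine temperature high +; stalling under load +
(C) vacuum leak — hard starting +; knocking noise -; misfire codes +; check-engine light +; engine temperature high +; stalling under load +
(D) collapsed lifter — does not account for knocking noise, engine temperature high
(E) blown head gasket — hard starting +; knocking noise +; misfire codes +; check-engine light +; engine temperature high -; stalling under load +
(F) failing ignition coil — hard starting +; knocking noise +; misfire codes +; check-engine light -; engine temperature high -; stalling under load -
None of the listed candidates fits everything.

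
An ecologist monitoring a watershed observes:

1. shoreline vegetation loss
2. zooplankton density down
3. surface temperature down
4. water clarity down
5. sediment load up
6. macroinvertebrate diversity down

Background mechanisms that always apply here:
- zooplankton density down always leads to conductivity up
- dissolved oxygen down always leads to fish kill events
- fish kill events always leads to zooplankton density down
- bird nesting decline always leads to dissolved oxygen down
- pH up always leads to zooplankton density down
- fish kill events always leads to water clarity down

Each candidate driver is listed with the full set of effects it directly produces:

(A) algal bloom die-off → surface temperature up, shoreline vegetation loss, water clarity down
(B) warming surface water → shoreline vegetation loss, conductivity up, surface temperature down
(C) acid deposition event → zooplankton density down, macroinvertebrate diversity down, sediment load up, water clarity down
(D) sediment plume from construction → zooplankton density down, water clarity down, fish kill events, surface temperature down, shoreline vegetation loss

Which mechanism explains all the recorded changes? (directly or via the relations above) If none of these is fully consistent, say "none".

none

Per-candidate check:
(A) algal bloom die-off — fails on zooplankton density down, surface temperature down, sediment load up, macroinvertebrate diversity down (predicts surface temperature up, not surface temperature down)
(B) warming surface water — shoreline vegetation loss yes; zooplankton density down NO; surface temperature down yes; water clarity down NO; sediment load up NO; macroinvertebrate diversity down NO
(C) acid deposition event — shoreline vegetation loss NO; zooplankton density down yes; surface temperature down NO; water clarity down yes; sediment load up yes; macroinvertebrate diversity down yes
(D) sediment plume from construction — shoreline vegetation loss yes; zooplankton density down yes; surface temperature down yes; water clarity down yes; sediment load up NO; macroinvertebrate diversity down NO
No candidate is consistent with all observations.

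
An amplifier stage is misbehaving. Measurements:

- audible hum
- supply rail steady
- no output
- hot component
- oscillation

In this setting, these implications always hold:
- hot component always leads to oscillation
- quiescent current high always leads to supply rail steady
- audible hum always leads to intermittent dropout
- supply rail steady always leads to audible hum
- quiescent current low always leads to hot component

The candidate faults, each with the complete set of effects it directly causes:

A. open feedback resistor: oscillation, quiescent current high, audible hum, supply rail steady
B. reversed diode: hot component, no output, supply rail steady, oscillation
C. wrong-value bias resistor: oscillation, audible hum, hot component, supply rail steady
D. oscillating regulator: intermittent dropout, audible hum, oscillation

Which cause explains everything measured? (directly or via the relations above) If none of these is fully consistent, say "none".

B

Per-candidate check:
(A) open feedback resistor — does not account for no output, hot component
(B) reversed diode — accounts for every observation (audible hum by supply rail steady → audible hum)
(C) wrong-value bias resistor — does not account for no output
(D) oscillating regulator — does not account for supply rail steady, no output, hot component
Only (B) is consistent with every observation.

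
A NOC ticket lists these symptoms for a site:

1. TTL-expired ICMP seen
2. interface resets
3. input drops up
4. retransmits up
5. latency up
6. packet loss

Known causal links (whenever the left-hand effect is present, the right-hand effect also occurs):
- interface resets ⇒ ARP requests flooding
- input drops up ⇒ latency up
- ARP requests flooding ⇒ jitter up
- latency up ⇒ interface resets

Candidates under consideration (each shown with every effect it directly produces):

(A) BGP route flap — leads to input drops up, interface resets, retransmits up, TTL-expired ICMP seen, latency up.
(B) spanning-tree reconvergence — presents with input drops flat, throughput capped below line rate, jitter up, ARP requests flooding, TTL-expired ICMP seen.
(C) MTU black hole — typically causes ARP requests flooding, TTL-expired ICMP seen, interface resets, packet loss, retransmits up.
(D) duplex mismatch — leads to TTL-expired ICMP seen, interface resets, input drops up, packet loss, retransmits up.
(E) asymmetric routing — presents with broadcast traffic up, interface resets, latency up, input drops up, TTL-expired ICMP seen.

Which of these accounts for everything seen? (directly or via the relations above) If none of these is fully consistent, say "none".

D

Checking each candidate against the observations:
(A) BGP route flap — TTL-expired ICMP seen match; interface resets match; input drops up match; retransmits up match; latency up match; packet loss miss
(B) spanning-tree reconvergence — fails on interface resets, input drops up, retransmits up, latency up, packet loss (predicts input drops flat, not input drops up)
(C) MTU black hole — does not account for input drops up, latency up
(D) duplex mismatch — accounts for every observation (latency up by input drops up → latency up)
(E) asymmetric routing — does not account for retransmits up, packet loss
(D) is the only candidate with no mismatches.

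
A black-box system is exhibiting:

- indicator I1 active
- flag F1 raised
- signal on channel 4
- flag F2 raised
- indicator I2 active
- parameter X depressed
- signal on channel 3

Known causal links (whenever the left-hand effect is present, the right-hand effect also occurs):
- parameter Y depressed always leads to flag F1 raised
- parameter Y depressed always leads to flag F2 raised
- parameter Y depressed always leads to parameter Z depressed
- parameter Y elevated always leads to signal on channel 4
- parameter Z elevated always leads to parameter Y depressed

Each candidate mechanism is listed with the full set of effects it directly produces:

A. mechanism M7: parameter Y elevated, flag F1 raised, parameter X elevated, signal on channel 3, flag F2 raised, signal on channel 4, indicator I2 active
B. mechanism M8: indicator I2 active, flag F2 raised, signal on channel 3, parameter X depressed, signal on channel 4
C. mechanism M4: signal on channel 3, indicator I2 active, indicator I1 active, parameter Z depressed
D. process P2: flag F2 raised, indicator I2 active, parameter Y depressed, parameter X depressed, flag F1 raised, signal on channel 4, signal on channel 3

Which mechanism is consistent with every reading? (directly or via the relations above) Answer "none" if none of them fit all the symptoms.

Checking each candidate against the observations:
(A) mechanism M7 — indicator I1 active NO; flag F1 raised yes; signal on channel 4 yes; flag F2 raised yes; indicator I2 active yes; parameter X depressed NO; signal on channel 3 yes
(B) mechanism M8 — indicator I1 active NO; flag F1 raised NO; signal on channel 4 yes; flag F2 raised yes; indicator I2 active yes; parameter X depressed yes; signal on channel 3 yes
(C) mechanism M4 — indicator I1 active yes; flag F1 raised NO; signal on channel 4 NO; flag F2 raised NO; indicator I2 active yes; parameter X depressed NO; signal on channel 3 yes
(D) process P2 — does not account for indicator I1 active
Every candidate fails on at least one observation.

none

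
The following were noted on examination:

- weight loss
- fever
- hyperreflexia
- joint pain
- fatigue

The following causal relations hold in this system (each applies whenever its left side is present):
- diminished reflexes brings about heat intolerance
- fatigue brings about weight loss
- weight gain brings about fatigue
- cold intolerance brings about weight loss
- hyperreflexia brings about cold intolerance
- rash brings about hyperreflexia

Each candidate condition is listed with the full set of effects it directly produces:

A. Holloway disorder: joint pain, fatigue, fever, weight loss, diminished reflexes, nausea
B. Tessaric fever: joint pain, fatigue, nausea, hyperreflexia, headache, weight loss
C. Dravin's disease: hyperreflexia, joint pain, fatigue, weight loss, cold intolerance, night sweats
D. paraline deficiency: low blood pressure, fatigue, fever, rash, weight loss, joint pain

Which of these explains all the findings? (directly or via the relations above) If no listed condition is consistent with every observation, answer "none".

D

Checking each candidate against the observations:
(A) Holloway disorder — weight loss match; fever match; hyperreflexia miss; joint pain match; fatigue match
(B) Tessaric fever — does not account for fever
(C) Dravin's disease — weight loss match; fever miss; hyperreflexia match; joint pain match; fatigue match
(D) paraline deficiency — weight loss match; fever match; hyperreflexia match (through rash → hyperreflexia); joint pain match; fatigue match
(D) is the only candidate with no mismatches.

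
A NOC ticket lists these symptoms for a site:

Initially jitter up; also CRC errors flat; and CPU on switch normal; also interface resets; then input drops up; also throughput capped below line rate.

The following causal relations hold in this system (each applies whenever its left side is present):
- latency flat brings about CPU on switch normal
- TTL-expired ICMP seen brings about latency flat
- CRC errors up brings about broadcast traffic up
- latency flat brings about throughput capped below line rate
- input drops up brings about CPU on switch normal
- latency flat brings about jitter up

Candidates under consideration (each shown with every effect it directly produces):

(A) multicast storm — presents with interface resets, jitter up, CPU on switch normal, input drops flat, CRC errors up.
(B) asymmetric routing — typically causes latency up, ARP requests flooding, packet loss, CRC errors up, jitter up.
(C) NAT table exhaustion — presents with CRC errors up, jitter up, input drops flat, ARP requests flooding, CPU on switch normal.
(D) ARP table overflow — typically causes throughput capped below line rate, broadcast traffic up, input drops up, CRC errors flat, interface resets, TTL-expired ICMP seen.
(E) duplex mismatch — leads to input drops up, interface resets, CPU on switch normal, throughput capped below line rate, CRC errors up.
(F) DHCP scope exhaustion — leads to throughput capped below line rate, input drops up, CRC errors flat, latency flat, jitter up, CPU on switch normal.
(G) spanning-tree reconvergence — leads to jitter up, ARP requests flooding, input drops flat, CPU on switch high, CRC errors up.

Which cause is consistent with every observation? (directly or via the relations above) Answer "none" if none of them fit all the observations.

Per-candidate check:
(A) multicast storm — fails on CRC errors flat, input drops up, throughput capped below line rate (predicts CRC errors up, not CRC errors flat; predicts input drops flat, not input drops up)
(B) asymmetric routing — fails on CRC errors flat, CPU on switch normal, interface resets, input drops up, throughput capped below line rate (predicts CRC errors up, not CRC errors flat)
(C) NAT table exhaustion — jitter up ✓; CRC errors flat ✗; CPU on switch normal ✓; interface resets ✗; input drops up ✗; throughput capped below line rate ✗
(D) ARP table overflow — accounts for every observation (jitter up by TTL-expired ICMP seen → latency flat → jitter up)
(E) duplex mismatch — fails on jitter up, CRC errors flat (predicts CRC errors up, not CRC errors flat)
(F) DHCP scope exhaustion — does not account for interface resets
(G) spanning-tree reconvergence — fails on CRC errors flat, CPU on switch normal, interface resets, input drops up, throughput capped below line rate (predicts CRC errors up, not CRC errors flat; predicts CPU on switch high, not CPU on switch normal; predicts input drops flat, not input drops up)
(D) is the only candidate with no mismatches.

D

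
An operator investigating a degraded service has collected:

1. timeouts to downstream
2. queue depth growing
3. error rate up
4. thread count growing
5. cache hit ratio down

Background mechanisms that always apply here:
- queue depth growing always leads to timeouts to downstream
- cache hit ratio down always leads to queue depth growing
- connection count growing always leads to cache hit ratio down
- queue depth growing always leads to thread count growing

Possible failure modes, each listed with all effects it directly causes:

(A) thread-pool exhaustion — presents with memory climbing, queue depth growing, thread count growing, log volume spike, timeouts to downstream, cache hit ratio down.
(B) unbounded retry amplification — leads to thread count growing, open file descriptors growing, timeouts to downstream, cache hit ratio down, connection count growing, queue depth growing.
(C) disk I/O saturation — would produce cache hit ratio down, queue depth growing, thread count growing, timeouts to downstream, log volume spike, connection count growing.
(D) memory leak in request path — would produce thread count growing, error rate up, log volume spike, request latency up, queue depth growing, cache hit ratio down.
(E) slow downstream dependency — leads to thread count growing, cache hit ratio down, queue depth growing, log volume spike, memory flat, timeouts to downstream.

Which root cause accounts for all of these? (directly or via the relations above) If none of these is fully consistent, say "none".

For each candidate, compare predicted effects to what was observed:
(A) thread-pool exhaustion — does not account for error rate up
(B) unbounded retry amplification — does not account for error rate up
(C) disk I/O saturation — does not account for error rate up
(D) memory leak in request path — accounts for every observation (timeouts to downstream by queue depth growing → timeouts to downstream)
(E) slow downstream dependency — timeouts to downstream +; queue depth growing +; error rate up -; thread count growing +; cache hit ratio down +
(D) is the only candidate with no mismatches.

D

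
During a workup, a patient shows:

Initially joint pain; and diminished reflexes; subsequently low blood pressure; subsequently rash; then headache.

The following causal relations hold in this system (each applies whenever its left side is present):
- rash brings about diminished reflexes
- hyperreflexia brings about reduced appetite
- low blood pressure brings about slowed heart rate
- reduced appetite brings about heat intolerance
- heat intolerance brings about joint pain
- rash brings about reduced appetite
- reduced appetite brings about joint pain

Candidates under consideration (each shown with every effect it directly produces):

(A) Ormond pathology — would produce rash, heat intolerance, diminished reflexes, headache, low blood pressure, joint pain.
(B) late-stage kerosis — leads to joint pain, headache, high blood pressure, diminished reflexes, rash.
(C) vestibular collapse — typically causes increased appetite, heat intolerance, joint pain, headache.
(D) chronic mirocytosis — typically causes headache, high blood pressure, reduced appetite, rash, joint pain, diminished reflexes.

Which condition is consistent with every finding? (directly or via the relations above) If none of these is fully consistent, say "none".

A

Checking each candidate against the observations:
(A) Ormond pathology — joint pain +; diminished reflexes +; low blood pressure +; rash +; headache +
(B) late-stage kerosis — fails on low blood pressure (predicts high blood pressure, not low blood pressure)
(C) vestibular collapse — does not account for diminished reflexes, low blood pressure, rash
(D) chronic mirocytosis — fails on low blood pressure (predicts high blood pressure, not low blood pressure)
Only (A) is consistent with every observation.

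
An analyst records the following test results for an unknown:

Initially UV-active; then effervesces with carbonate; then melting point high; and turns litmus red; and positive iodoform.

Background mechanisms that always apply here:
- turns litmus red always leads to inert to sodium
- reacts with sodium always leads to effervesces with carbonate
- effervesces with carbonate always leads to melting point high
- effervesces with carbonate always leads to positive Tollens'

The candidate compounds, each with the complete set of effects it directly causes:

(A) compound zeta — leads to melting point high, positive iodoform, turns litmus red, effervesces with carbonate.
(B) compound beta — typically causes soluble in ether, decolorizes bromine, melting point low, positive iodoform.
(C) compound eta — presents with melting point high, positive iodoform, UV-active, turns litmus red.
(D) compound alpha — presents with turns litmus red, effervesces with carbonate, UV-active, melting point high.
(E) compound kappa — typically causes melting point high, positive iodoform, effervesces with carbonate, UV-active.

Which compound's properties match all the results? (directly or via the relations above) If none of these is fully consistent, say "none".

Checking each candidate against the observations:
(A) compound zeta — does not account for UV-active
(B) compound beta — UV-active miss; effervesces with carbonate miss; melting point high miss; turns litmus red miss; positive iodoform match
(C) compound eta — does not account for effervesces with carbonate
(D) compound alpha — does not account for positive iodoform
(E) compound kappa — UV-active match; effervesces with carbonate match; melting point high match; turns litmus red miss; positive iodoform match
Every candidate fails on at least one observation.

none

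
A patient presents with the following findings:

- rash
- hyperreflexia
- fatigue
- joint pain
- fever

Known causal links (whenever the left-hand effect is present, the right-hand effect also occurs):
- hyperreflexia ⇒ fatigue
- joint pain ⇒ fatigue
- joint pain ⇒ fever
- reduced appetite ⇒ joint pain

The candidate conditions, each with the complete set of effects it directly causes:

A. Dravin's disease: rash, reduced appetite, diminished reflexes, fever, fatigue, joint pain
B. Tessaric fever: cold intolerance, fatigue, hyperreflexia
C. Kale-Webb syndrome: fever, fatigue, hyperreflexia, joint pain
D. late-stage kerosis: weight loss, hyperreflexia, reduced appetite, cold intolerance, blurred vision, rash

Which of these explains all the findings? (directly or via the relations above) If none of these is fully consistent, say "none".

For each candidate, compare predicted effects to what was observed:
(A) Dravin's disease — rash ✓; hyperreflexia ✗; fatigue ✓; joint pain ✓; fever ✓
(B) Tessaric fever — does not account for rash, joint pain, fever
(C) Kale-Webb syndrome — rash ✗; hyperreflexia ✓; fatigue ✓; joint pain ✓; fever ✓
(D) late-stage kerosis — rash ✓; hyperreflexia ✓; fatigue ✓ (via hyperreflexia → fatigue); joint pain ✓ (via reduced appetite → joint pain); fever ✓ (via reduced appetite → joint pain → fever)
Only (D) is consistent with every observation.

D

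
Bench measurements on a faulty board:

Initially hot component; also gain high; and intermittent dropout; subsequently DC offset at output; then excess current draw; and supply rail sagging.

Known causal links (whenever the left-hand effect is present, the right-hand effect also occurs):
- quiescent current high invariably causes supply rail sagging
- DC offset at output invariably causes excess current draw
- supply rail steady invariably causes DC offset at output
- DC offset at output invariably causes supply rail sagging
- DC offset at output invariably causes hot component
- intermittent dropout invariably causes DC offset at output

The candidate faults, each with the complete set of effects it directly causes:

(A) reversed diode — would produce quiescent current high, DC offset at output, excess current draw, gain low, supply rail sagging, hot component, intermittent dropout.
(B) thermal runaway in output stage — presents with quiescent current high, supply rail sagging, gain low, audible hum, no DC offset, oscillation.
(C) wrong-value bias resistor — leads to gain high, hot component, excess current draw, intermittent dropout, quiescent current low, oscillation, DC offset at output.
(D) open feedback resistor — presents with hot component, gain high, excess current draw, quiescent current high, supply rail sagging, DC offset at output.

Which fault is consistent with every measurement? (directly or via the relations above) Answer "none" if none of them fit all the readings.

C

Per-candidate check:
(A) reversed diode — hot component yes; gain high NO; intermittent dropout yes; DC offset at output yes; excess current draw yes; supply rail sagging yes
(B) thermal runaway in output stage — fails on hot component, gain high, intermittent dropout, DC offset at output, excess current draw (predicts gain low, not gain high; predicts no DC offset, not DC offset at output)
(C) wrong-value bias resistor — hot component yes; gain high yes; intermittent dropout yes; DC offset at output yes; excess current draw yes; supply rail sagging yes (via DC offset at output → supply rail sagging)
(D) open feedback resistor — does not account for intermittent dropout
(C) alone accounts for all the evidence.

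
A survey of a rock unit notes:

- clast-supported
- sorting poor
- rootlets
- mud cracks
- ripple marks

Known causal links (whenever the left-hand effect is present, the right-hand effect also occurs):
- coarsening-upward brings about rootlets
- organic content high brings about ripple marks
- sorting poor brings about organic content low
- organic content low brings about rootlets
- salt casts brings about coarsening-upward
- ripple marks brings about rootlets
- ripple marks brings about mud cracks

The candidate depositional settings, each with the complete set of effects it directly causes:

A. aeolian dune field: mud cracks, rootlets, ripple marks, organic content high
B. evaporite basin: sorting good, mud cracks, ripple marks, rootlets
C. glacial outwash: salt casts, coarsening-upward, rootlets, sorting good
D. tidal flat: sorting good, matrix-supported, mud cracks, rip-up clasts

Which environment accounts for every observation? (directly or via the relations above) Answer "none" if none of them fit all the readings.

For each candidate, compare predicted effects to what was observed:
(A) aeolian dune field — does not account for clast-supported, sorting poor
(B) evaporite basin — fails on clast-supported, sorting poor (predicts sorting good, not sorting poor)
(C) glacial outwash — clast-supported -; sorting poor -; rootlets +; mud cracks -; ripple marks -
(D) tidal flat — clast-supported -; sorting poor -; rootlets -; mud cracks +; ripple marks -
None of the listed candidates fits everything.

none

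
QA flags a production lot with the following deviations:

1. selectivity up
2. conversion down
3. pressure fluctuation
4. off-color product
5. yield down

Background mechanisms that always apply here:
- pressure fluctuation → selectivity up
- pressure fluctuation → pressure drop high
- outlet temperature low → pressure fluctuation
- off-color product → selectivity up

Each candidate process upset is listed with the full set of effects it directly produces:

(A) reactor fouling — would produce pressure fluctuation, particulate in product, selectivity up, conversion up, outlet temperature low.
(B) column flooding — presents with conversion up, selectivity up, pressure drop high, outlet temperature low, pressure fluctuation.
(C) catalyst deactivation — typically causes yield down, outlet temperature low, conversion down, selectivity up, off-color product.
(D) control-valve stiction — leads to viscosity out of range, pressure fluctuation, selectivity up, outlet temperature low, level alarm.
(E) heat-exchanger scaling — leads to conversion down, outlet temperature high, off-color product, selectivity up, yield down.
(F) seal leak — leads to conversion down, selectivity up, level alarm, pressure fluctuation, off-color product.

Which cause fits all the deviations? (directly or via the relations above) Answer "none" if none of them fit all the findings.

C

Checking each candidate against the observations:
(A) reactor fouling — fails on conversion down, off-color product, yield down (predicts conversion up, not conversion down)
(B) column flooding — selectivity up +; conversion down -; pressure fluctuation +; off-color product -; yield down -
(C) catalyst deactivation — accounts for every observation (pressure fluctuation via outlet temperature low → pressure fluctuation)
(D) control-valve stiction — selectivity up +; conversion down -; pressure fluctuation +; off-color product -; yield down -
(E) heat-exchanger scaling — selectivity up +; conversion down +; pressure fluctuation -; off-color product +; yield down +
(F) seal leak — does not account for yield down
(C) alone accounts for all the evidence.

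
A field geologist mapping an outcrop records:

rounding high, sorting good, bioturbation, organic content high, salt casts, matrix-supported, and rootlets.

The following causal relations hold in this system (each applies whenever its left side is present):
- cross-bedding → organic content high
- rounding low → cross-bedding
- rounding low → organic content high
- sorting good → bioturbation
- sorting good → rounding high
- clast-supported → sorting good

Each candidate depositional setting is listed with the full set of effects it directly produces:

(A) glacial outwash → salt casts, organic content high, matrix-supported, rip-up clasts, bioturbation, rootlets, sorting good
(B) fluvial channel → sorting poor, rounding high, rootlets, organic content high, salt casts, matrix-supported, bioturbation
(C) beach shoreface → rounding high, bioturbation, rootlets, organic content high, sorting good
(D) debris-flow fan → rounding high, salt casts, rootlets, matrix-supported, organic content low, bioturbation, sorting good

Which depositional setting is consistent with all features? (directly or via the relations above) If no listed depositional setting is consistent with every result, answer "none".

A

Testing each hypothesis:
(A) glacial outwash — rounding high match (via sorting good → rounding high); sorting good match; bioturbation match; organic content high match; salt casts match; matrix-supported match; rootlets match
(B) fluvial channel — rounding high match; sorting good miss; bioturbation match; organic content high match; salt casts match; matrix-supported match; rootlets match
(C) beach shoreface — rounding high match; sorting good match; bioturbation match; organic content high match; salt casts miss; matrix-supported miss; rootlets match
(D) debris-flow fan — rounding high match; sorting good match; bioturbation match; organic content high miss; salt casts match; matrix-supported match; rootlets match
Only (A) is consistent with every observation.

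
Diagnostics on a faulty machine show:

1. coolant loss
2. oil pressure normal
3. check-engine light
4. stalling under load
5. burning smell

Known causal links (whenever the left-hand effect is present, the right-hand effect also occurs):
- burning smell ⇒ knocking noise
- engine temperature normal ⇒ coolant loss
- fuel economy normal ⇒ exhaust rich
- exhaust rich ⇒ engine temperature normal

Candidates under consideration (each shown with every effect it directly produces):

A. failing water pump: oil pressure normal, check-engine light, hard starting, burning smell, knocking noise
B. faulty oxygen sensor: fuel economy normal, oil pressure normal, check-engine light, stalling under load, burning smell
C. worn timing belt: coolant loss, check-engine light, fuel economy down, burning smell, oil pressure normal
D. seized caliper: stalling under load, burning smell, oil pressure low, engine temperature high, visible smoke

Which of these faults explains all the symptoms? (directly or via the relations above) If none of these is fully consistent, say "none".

Testing each hypothesis:
(A) failing water pump — coolant loss miss; oil pressure normal match; check-engine light match; stalling under load miss; burning smell match
(B) faulty oxygen sensor — accounts for every observation (coolant loss through fuel economy normal → exhaust rich → engine temperature normal → coolant loss)
(C) worn timing belt — does not account for stalling under load
(D) seized caliper — coolant loss miss; oil pressure normal miss; check-engine light miss; stalling under load match; burning smell match
(B) alone accounts for all the evidence.

B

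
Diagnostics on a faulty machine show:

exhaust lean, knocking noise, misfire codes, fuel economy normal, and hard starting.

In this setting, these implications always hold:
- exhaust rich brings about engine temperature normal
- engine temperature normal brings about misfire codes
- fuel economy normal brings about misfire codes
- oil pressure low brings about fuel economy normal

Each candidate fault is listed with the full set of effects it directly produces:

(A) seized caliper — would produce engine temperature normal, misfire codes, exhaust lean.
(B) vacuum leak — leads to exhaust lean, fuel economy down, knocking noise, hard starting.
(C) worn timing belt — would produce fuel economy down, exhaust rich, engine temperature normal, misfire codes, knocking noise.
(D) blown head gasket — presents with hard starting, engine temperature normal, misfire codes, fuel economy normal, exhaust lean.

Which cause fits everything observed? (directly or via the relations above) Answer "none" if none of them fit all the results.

none

Testing each hypothesis:
(A) seized caliper — exhaust lean yes; knocking noise NO; misfire codes yes; fuel economy normal NO; hard starting NO
(B) vacuum leak — exhaust lean yes; knocking noise yes; misfire codes NO; fuel economy normal NO; hard starting yes
(C) worn timing belt — exhaust lean NO; knocking noise yes; misfire codes yes; fuel economy normal NO; hard starting NO
(D) blown head gasket — does not account for knocking noise
No candidate is consistent with all observations.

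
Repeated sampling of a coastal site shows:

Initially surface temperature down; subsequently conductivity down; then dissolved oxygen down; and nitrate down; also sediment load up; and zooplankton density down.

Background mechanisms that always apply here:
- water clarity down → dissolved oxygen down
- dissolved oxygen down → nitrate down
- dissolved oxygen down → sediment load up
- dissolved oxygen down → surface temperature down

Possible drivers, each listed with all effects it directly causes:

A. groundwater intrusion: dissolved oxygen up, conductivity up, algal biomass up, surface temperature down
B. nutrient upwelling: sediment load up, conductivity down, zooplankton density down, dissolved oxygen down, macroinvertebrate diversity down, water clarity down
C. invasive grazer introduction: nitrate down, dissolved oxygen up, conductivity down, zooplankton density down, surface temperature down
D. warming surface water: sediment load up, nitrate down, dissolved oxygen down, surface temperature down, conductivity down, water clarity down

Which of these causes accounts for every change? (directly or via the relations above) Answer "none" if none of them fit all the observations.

B

Checking each candidate against the observations:
(A) groundwater intrusion — surface temperature down match; conductivity down miss; dissolved oxygen down miss; nitrate down miss; sediment load up miss; zooplankton density down miss
(B) nutrient upwelling — surface temperature down match (through dissolved oxygen down → surface temperature down); conductivity down match; dissolved oxygen down match; nitrate down match (through dissolved oxygen down → nitrate down); sediment load up match; zooplankton density down match
(C) invasive grazer introduction — surface temperature down match; conductivity down match; dissolved oxygen down miss; nitrate down match; sediment load up miss; zooplankton density down match
(D) warming surface water — does not account for zooplankton density down
Only (B) is consistent with every observation.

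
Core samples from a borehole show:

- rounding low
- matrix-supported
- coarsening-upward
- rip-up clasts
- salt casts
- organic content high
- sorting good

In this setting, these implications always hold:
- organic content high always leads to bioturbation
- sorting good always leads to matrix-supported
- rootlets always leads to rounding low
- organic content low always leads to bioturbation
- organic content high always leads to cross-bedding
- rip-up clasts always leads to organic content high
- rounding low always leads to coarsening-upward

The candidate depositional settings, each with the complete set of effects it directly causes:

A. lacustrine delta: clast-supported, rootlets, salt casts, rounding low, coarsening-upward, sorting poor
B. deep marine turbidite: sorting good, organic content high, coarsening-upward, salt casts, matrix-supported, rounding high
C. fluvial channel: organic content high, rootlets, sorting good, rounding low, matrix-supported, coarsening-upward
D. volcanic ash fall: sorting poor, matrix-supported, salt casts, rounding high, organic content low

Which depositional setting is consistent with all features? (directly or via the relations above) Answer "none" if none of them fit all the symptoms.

none

Per-candidate check:
(A) lacustrine delta — fails on matrix-supported, rip-up clasts, organic content high, sorting good (predicts clast-supported, not matrix-supported; predicts sorting poor, not sorting good)
(B) deep marine turbidite — rounding low -; matrix-supported +; coarsening-upward +; rip-up clasts -; salt casts +; organic content high +; sorting good +
(C) fluvial channel — rounding low +; matrix-supported +; coarsening-upward +; rip-up clasts -; salt casts -; organic content high +; sorting good +
(D) volcanic ash fall — fails on rounding low, coarsening-upward, rip-up clasts, organic content high, sorting good (predicts rounding high, not rounding low; predicts organic content low, not organic content high; predicts sorting poor, not sorting good)
Every candidate fails on at least one observation.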